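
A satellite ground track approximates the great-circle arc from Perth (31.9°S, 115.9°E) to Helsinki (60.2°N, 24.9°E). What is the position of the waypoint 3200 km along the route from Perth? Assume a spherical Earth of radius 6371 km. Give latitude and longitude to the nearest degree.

≈ 7°S, 100°E

Convert each endpoint to a unit vector on the sphere (x = cos φ cos λ, y = cos φ sin λ, z = sin φ).
The central angle between the endpoints is δ = arccos(p₁·p₂) ≈ 2.055 rad (117.8°). The total great-circle distance is δ·R ≈ 2.055 × 6371 ≈ 13095 km, so the target fraction is f = 3200/13095 ≈ 0.244.
Interpolate at f ≈ 0.244 with slerp weights a = sin((1−f)δ)/sin δ ≈ 1.130, b = sin(fδ)/sin δ ≈ 0.544.
p = a·p₁ + b·p₂ ≈ (-0.174, 0.977, -0.125); φ = arcsin(p_z) ≈ -7.18°, λ = atan2(p_y, p_x) ≈ 100.09°.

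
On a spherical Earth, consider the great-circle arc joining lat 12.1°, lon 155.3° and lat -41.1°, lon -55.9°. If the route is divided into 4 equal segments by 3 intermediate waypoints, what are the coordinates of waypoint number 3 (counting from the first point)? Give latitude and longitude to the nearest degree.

≈ lat -53°, lon -106°

Write both endpoints as unit vectors p₁, p₂ with components (cos φ cos λ, cos φ sin λ, sin φ).
The central angle between the endpoints is δ = arccos(p₁·p₂) ≈ 2.447 rad (140.2°).
Interpolate at f = 3/4 with slerp weights a = sin((1−f)δ)/sin δ ≈ 0.897, b = sin(fδ)/sin δ ≈ 1.507.
p = a·p₁ + b·p₂ ≈ (-0.160, -0.574, -0.803); φ = arcsin(p_z) ≈ -53.41°, λ = atan2(p_y, p_x) ≈ -105.54°.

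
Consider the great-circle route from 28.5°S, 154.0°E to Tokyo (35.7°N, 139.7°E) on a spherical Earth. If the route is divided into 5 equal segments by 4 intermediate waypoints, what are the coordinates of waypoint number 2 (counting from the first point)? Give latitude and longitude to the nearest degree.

≈ 3°S, 148°E

From cos δ = sin φ₁ sin φ₂ + cos φ₁ cos φ₂ cos Δλ, the central angle is δ ≈ 1.145 rad (65.6°).
Interpolate at f = 2/5 with slerp weights a = sin((1−f)δ)/sin δ ≈ 0.696, b = sin(fδ)/sin δ ≈ 0.485.
p = a·p₁ + b·p₂ ≈ (-0.851, 0.523, -0.049); φ = arcsin(p_z) ≈ -2.81°, λ = atan2(p_y, p_x) ≈ 148.40°.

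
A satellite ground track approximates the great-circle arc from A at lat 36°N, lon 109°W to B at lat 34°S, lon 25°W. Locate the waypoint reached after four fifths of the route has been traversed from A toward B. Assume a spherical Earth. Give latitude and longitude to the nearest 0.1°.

≈ lat 21.0°S, lon 43.6°W

Write both endpoints as unit vectors p₁, p₂ with components (cos φ cos λ, cos φ sin λ, sin φ).
The central angle between the endpoints is δ = arccos(p₁·p₂) ≈ 1.832 rad (105.0°).
Interpolate at f = 4/5 with slerp weights a = sin((1−f)δ)/sin δ ≈ 0.371, b = sin(fδ)/sin δ ≈ 1.030.
p = a·p₁ + b·p₂ ≈ (0.676, -0.644, -0.358); φ = arcsin(p_z) ≈ -20.96°, λ = atan2(p_y, p_x) ≈ -43.64°.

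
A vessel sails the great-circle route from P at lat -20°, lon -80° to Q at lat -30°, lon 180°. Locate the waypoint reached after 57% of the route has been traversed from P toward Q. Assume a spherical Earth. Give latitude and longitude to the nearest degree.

Write both endpoints as unit vectors p₁, p₂ with components (cos φ cos λ, cos φ sin λ, sin φ).
The central angle between the endpoints is δ = arccos(p₁·p₂) ≈ 1.541 rad (88.3°).
Interpolate at f = 0.57 with slerp weights a = sin((1−f)δ)/sin δ ≈ 0.615, b = sin(fδ)/sin δ ≈ 0.770.
p = a·p₁ + b·p₂ ≈ (-0.566, -0.570, -0.596); φ = arcsin(p_z) ≈ -36.55°, λ = atan2(p_y, p_x) ≈ -134.84°.

≈ lat -37°, lon -135°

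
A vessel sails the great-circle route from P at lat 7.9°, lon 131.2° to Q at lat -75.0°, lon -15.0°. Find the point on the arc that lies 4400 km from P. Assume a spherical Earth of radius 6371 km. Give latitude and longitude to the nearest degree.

From cos δ = sin φ₁ sin φ₂ + cos φ₁ cos φ₂ cos Δλ, the central angle is δ ≈ 1.924 rad (110.2°). The total great-circle distance is δ·R ≈ 1.924 × 6371 ≈ 12257 km, so the target fraction is f = 4400/12257 ≈ 0.359.
Interpolate at f ≈ 0.359 with slerp weights a = sin((1−f)δ)/sin δ ≈ 1.006, b = sin(fδ)/sin δ ≈ 0.679.
p = a·p₁ + b·p₂ ≈ (-0.486, 0.704, -0.518); φ = arcsin(p_z) ≈ -31.17°, λ = atan2(p_y, p_x) ≈ 124.64°.

≈ lat -31°, lon 125°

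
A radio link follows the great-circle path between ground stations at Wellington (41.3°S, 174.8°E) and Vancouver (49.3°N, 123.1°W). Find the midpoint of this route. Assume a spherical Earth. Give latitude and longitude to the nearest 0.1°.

Convert each endpoint to a unit vector on the sphere (x = cos φ cos λ, y = cos φ sin λ, z = sin φ).
The central angle between the endpoints is δ = arccos(p₁·p₂) ≈ 1.845 rad (105.7°).
Interpolate at f = 1/2 with slerp weights a = sin((1−f)δ)/sin δ ≈ 0.828, b = sin(fδ)/sin δ ≈ 0.828.
p = a·p₁ + b·p₂ ≈ (-0.915, -0.396, 0.081); φ = arcsin(p_z) ≈ 4.66°, λ = atan2(p_y, p_x) ≈ -156.59°.

≈ (4.7°N, 156.6°W)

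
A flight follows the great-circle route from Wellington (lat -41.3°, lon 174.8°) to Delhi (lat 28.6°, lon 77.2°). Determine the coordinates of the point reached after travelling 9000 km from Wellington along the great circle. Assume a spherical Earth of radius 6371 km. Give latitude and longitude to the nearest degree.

≈ lat 7°, lon 104°

The haversine formula gives a central angle δ ≈ 1.986 rad (113.8°) between the endpoints. The total great-circle distance is δ·R ≈ 1.986 × 6371 ≈ 12651 km, so the target fraction is f = 9000/12651 ≈ 0.711.
Interpolate at f ≈ 0.711 with slerp weights a = sin((1−f)δ)/sin δ ≈ 0.593, b = sin(fδ)/sin δ ≈ 1.079.
p = a·p₁ + b·p₂ ≈ (-0.233, 0.964, 0.125); φ = arcsin(p_z) ≈ 7.21°, λ = atan2(p_y, p_x) ≈ 103.61°.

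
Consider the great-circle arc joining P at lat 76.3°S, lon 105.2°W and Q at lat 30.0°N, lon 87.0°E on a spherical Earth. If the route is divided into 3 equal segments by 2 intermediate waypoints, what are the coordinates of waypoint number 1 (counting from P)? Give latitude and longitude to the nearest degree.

≈ lat 59°S, lon 95°E

From cos δ = sin φ₁ sin φ₂ + cos φ₁ cos φ₂ cos Δλ, the central angle is δ ≈ 2.327 rad (133.3°).
Interpolate at f = 1/3 with slerp weights a = sin((1−f)δ)/sin δ ≈ 1.375, b = sin(fδ)/sin δ ≈ 0.963.
p = a·p₁ + b·p₂ ≈ (-0.042, 0.518, -0.854); φ = arcsin(p_z) ≈ -58.66°, λ = atan2(p_y, p_x) ≈ 94.60°.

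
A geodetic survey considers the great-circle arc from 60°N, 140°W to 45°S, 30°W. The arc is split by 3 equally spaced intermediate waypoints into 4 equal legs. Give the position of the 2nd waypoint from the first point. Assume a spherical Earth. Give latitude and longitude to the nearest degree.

From cos δ = sin φ₁ sin φ₂ + cos φ₁ cos φ₂ cos Δλ, the central angle is δ ≈ 2.394 rad (137.2°).
Interpolate at f = 2/4 with slerp weights a = sin((1−f)δ)/sin δ ≈ 1.369, b = sin(fδ)/sin δ ≈ 1.369.
p = a·p₁ + b·p₂ ≈ (0.314, -0.924, 0.218); φ = arcsin(p_z) ≈ 12.57°, λ = atan2(p_y, p_x) ≈ -71.23°.

≈ 13°N, 71°W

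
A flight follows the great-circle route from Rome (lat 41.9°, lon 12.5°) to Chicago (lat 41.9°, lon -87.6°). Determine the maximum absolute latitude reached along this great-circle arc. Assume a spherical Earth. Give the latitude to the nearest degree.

≈ 54°

The great circle lies in the plane with unit normal n̂ = (p₁ × p₂)/|p₁ × p₂|.
Here n̂_z ≈ -0.582; the vertex latitude is φ_max = arccos|n̂_z| ≈ 54.4°.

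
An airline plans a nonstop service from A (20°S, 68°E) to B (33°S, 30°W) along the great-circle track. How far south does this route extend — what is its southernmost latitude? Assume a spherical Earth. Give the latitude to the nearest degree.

The great circle lies in the plane with unit normal n̂ = (p₁ × p₂)/|p₁ × p₂|.
Here n̂_z ≈ -0.783; the vertex latitude is φ_max = arccos|n̂_z| ≈ 38.5°.

≈ 38°S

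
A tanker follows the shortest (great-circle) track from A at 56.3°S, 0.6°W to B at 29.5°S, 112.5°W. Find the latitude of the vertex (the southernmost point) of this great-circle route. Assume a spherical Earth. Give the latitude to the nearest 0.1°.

≈ 62.6°S

The great circle lies in the plane with unit normal n̂ = (p₁ × p₂)/|p₁ × p₂|.
Here n̂_z ≈ -0.460; the vertex latitude is φ_max = arccos|n̂_z| ≈ 62.6°.
Check via Clairaut: cos φ_max = |cos φ₁| · sin C = cos(56.3°)·sin(123.9°) ≈ 0.460, again giving ≈ 62.6°.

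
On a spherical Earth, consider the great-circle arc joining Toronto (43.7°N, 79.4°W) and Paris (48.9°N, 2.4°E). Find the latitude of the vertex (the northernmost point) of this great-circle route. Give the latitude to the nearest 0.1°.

The great circle lies in the plane with unit normal n̂ = (p₁ × p₂)/|p₁ × p₂|.
Here n̂_z ≈ +0.582; the vertex latitude is φ_max = arccos|n̂_z| ≈ 54.4°.
Check via Clairaut: cos φ_max = |cos φ₁| · sin C = cos(43.7°)·sin(53.6°) ≈ 0.582, again giving ≈ 54.4°.

≈ 54.4°N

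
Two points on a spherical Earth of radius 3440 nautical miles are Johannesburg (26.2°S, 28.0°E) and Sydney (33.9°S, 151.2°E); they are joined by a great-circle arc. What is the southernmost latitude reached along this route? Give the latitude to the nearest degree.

≈ 51°S

The great circle lies in the plane with unit normal n̂ = (p₁ × p₂)/|p₁ × p₂|.
Here n̂_z ≈ +0.631; the vertex latitude is φ_max = arccos|n̂_z| ≈ 50.8°.
Check via Clairaut: cos φ_max = |cos φ₁| · sin C = cos(26.2°)·sin(135.3°) ≈ 0.631, again giving ≈ 50.8°.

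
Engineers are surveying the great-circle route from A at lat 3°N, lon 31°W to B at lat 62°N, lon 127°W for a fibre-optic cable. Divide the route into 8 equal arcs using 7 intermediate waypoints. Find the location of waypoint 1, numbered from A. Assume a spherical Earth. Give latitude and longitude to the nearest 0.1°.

≈ lat 12.9°N, lon 36.4°W

From cos δ = sin φ₁ sin φ₂ + cos φ₁ cos φ₂ cos Δλ, the central angle is δ ≈ 1.574 rad (90.2°).
Interpolate at f = 1/8 with slerp weights a = sin((1−f)δ)/sin δ ≈ 0.981, b = sin(fδ)/sin δ ≈ 0.195.
p = a·p₁ + b·p₂ ≈ (0.785, -0.578, 0.224); φ = arcsin(p_z) ≈ 12.94°, λ = atan2(p_y, p_x) ≈ -36.37°.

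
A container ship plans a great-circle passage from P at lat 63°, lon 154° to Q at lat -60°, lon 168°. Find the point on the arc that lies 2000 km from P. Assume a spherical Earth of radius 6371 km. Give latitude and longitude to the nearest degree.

From cos δ = sin φ₁ sin φ₂ + cos φ₁ cos φ₂ cos Δλ, the central angle is δ ≈ 2.155 rad (123.5°). The total great-circle distance is δ·R ≈ 2.155 × 6371 ≈ 13728 km, so the target fraction is f = 2000/13728 ≈ 0.146.
Interpolate at f ≈ 0.146 with slerp weights a = sin((1−f)δ)/sin δ ≈ 1.155, b = sin(fδ)/sin δ ≈ 0.370.
p = a·p₁ + b·p₂ ≈ (-0.652, 0.268, 0.709); φ = arcsin(p_z) ≈ 45.13°, λ = atan2(p_y, p_x) ≈ 157.64°.

≈ lat 45°, lon 158°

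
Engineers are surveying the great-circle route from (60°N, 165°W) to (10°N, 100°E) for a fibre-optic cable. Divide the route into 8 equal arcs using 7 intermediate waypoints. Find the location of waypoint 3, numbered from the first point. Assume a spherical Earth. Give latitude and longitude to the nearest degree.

≈ (51°N, 139°E)

From cos δ = sin φ₁ sin φ₂ + cos φ₁ cos φ₂ cos Δλ, the central angle is δ ≈ 1.463 rad (83.8°).
Interpolate at f = 3/8 with slerp weights a = sin((1−f)δ)/sin δ ≈ 0.797, b = sin(fδ)/sin δ ≈ 0.525.
p = a·p₁ + b·p₂ ≈ (-0.475, 0.406, 0.781); φ = arcsin(p_z) ≈ 51.37°, λ = atan2(p_y, p_x) ≈ 139.48°.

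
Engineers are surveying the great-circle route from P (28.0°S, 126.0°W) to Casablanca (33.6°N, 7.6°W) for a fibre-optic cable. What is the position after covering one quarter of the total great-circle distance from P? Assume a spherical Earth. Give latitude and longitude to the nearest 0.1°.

≈ (12.7°S, 96.0°W)

Write both endpoints as unit vectors p₁, p₂ with components (cos φ cos λ, cos φ sin λ, sin φ).
The central angle between the endpoints is δ = arccos(p₁·p₂) ≈ 2.226 rad (127.6°).
Interpolate at f = 1/4 with slerp weights a = sin((1−f)δ)/sin δ ≈ 1.255, b = sin(fδ)/sin δ ≈ 0.666.
p = a·p₁ + b·p₂ ≈ (-0.101, -0.970, -0.221); φ = arcsin(p_z) ≈ -12.74°, λ = atan2(p_y, p_x) ≈ -95.96°.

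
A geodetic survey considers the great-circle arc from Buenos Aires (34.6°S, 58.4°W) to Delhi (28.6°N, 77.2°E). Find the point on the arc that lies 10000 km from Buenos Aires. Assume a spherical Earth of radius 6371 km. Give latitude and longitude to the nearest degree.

Convert each endpoint to a unit vector on the sphere (x = cos φ cos λ, y = cos φ sin λ, z = sin φ).
The central angle between the endpoints is δ = arccos(p₁·p₂) ≈ 2.479 rad (142.0°). The total great-circle distance is δ·R ≈ 2.479 × 6371 ≈ 15791 km, so the target fraction is f = 10000/15791 ≈ 0.633.
Interpolate at f ≈ 0.633 with slerp weights a = sin((1−f)δ)/sin δ ≈ 1.282, b = sin(fδ)/sin δ ≈ 1.625.
p = a·p₁ + b·p₂ ≈ (0.869, 0.492, 0.050); φ = arcsin(p_z) ≈ 2.86°, λ = atan2(p_y, p_x) ≈ 29.54°.

≈ (3°N, 30°E)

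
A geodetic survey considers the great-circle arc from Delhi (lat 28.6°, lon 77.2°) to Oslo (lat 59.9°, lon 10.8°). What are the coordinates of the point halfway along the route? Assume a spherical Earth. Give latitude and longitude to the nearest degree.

≈ lat 49°, lon 54°

Write both endpoints as unit vectors p₁, p₂ with components (cos φ cos λ, cos φ sin λ, sin φ).
The central angle between the endpoints is δ = arccos(p₁·p₂) ≈ 0.939 rad (53.8°).
Interpolate at f = 1/2 with slerp weights a = sin((1−f)δ)/sin δ ≈ 0.561, b = sin(fδ)/sin δ ≈ 0.561.
p = a·p₁ + b·p₂ ≈ (0.385, 0.533, 0.753); φ = arcsin(p_z) ≈ 48.89°, λ = atan2(p_y, p_x) ≈ 54.13°.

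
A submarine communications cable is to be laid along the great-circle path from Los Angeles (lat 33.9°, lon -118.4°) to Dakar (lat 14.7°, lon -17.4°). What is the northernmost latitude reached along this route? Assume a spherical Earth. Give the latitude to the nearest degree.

≈ 38°

The great circle lies in the plane with unit normal n̂ = (p₁ × p₂)/|p₁ × p₂|.
Here n̂_z ≈ +0.788; the vertex latitude is φ_max = arccos|n̂_z| ≈ 38.0°.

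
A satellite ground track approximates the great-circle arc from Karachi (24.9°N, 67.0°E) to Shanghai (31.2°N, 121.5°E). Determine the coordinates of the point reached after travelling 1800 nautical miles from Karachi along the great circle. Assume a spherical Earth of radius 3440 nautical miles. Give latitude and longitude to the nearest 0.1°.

From cos δ = sin φ₁ sin φ₂ + cos φ₁ cos φ₂ cos Δλ, the central angle is δ ≈ 0.838 rad (48.0°). The total great-circle distance is δ·R ≈ 0.838 × 3440 ≈ 2884 nmi, so the target fraction is f = 1800/2884 ≈ 0.624.
Interpolate at f ≈ 0.624 with slerp weights a = sin((1−f)δ)/sin δ ≈ 0.417, b = sin(fδ)/sin δ ≈ 0.672.
p = a·p₁ + b·p₂ ≈ (-0.153, 0.838, 0.524); φ = arcsin(p_z) ≈ 31.58°, λ = atan2(p_y, p_x) ≈ 100.32°.

≈ 31.6°N, 100.3°E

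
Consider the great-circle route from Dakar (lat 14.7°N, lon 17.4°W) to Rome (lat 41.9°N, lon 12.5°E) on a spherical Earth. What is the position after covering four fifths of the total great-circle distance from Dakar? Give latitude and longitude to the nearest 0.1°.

Convert each endpoint to a unit vector on the sphere (x = cos φ cos λ, y = cos φ sin λ, z = sin φ).
The central angle between the endpoints is δ = arccos(p₁·p₂) ≈ 0.654 rad (37.5°).
Interpolate at f = 4/5 with slerp weights a = sin((1−f)δ)/sin δ ≈ 0.214, b = sin(fδ)/sin δ ≈ 0.821.
p = a·p₁ + b·p₂ ≈ (0.795, 0.070, 0.603); φ = arcsin(p_z) ≈ 37.08°, λ = atan2(p_y, p_x) ≈ 5.06°.

≈ lat 37.1°N, lon 5.1°E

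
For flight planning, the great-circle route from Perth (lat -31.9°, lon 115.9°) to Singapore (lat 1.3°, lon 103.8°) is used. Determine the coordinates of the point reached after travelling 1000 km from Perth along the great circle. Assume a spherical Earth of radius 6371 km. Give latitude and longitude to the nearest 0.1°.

≈ lat -23.5°, lon 112.3°

Convert each endpoint to a unit vector on the sphere (x = cos φ cos λ, y = cos φ sin λ, z = sin φ).
The central angle between the endpoints is δ = arccos(p₁·p₂) ≈ 0.613 rad (35.1°). The total great-circle distance is δ·R ≈ 0.613 × 6371 ≈ 3906 km, so the target fraction is f = 1000/3906 ≈ 0.256.
Interpolate at f ≈ 0.256 with slerp weights a = sin((1−f)δ)/sin δ ≈ 0.765, b = sin(fδ)/sin δ ≈ 0.272.
p = a·p₁ + b·p₂ ≈ (-0.349, 0.848, -0.398); φ = arcsin(p_z) ≈ -23.48°, λ = atan2(p_y, p_x) ≈ 112.34°.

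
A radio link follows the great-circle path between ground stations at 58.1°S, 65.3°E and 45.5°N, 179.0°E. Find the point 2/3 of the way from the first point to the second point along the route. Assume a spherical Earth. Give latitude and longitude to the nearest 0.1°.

From cos δ = sin φ₁ sin φ₂ + cos φ₁ cos φ₂ cos Δλ, the central angle is δ ≈ 2.426 rad (139.0°).
Interpolate at f = 2/3 with slerp weights a = sin((1−f)δ)/sin δ ≈ 1.102, b = sin(fδ)/sin δ ≈ 1.522.
p = a·p₁ + b·p₂ ≈ (-0.823, 0.548, 0.150); φ = arcsin(p_z) ≈ 8.63°, λ = atan2(p_y, p_x) ≈ 146.37°.

≈ 8.6°N, 146.4°E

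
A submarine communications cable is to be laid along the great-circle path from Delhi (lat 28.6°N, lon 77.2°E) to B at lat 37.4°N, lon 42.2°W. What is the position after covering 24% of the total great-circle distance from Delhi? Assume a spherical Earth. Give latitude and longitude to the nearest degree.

Write both endpoints as unit vectors p₁, p₂ with components (cos φ cos λ, cos φ sin λ, sin φ).
The central angle between the endpoints is δ = arccos(p₁·p₂) ≈ 1.622 rad (93.0°).
Interpolate at f = 0.24 with slerp weights a = sin((1−f)δ)/sin δ ≈ 0.945, b = sin(fδ)/sin δ ≈ 0.380.
p = a·p₁ + b·p₂ ≈ (0.407, 0.606, 0.683); φ = arcsin(p_z) ≈ 43.09°, λ = atan2(p_y, p_x) ≈ 56.08°.

≈ lat 43°N, lon 56°E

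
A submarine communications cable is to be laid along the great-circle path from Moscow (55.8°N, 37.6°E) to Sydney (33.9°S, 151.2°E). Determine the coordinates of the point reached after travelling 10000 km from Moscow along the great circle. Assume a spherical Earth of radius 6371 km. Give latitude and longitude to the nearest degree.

The haversine formula gives a central angle δ ≈ 2.276 rad (130.4°) between the endpoints. The total great-circle distance is δ·R ≈ 2.276 × 6371 ≈ 14499 km, so the target fraction is f = 10000/14499 ≈ 0.690.
Interpolate at f ≈ 0.690 with slerp weights a = sin((1−f)δ)/sin δ ≈ 0.852, b = sin(fδ)/sin δ ≈ 1.313.
p = a·p₁ + b·p₂ ≈ (-0.576, 0.817, -0.028); φ = arcsin(p_z) ≈ -1.58°, λ = atan2(p_y, p_x) ≈ 125.15°.

≈ (2°S, 125°E)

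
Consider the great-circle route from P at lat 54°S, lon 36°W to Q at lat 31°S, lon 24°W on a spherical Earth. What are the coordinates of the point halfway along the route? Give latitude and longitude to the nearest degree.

Write both endpoints as unit vectors p₁, p₂ with components (cos φ cos λ, cos φ sin λ, sin φ).
The central angle between the endpoints is δ = arccos(p₁·p₂) ≈ 0.429 rad (24.6°).
Interpolate at f = 1/2 with slerp weights a = sin((1−f)δ)/sin δ ≈ 0.512, b = sin(fδ)/sin δ ≈ 0.512.
p = a·p₁ + b·p₂ ≈ (0.644, -0.355, -0.678); φ = arcsin(p_z) ≈ -42.65°, λ = atan2(p_y, p_x) ≈ -28.88°.

≈ lat 43°S, lon 29°W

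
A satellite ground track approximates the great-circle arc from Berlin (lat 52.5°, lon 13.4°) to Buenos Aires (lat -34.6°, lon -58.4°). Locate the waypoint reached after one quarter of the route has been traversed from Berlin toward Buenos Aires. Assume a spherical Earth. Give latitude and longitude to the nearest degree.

≈ lat 33°, lon -13°

Write both endpoints as unit vectors p₁, p₂ with components (cos φ cos λ, cos φ sin λ, sin φ).
The central angle between the endpoints is δ = arccos(p₁·p₂) ≈ 1.869 rad (107.1°).
Interpolate at f = 1/4 with slerp weights a = sin((1−f)δ)/sin δ ≈ 1.031, b = sin(fδ)/sin δ ≈ 0.471.
p = a·p₁ + b·p₂ ≈ (0.814, -0.185, 0.551); φ = arcsin(p_z) ≈ 33.41°, λ = atan2(p_y, p_x) ≈ -12.80°.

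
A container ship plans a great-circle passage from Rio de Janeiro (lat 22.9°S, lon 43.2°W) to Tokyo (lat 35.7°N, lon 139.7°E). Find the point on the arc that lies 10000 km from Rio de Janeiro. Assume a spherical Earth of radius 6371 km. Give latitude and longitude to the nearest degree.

Convert each endpoint to a unit vector on the sphere (x = cos φ cos λ, y = cos φ sin λ, z = sin φ).
The central angle between the endpoints is δ = arccos(p₁·p₂) ≈ 2.914 rad (167.0°). The total great-circle distance is δ·R ≈ 2.914 × 6371 ≈ 18564 km, so the target fraction is f = 10000/18564 ≈ 0.539.
Interpolate at f ≈ 0.539 with slerp weights a = sin((1−f)δ)/sin δ ≈ 4.317, b = sin(fδ)/sin δ ≈ 4.430.
p = a·p₁ + b·p₂ ≈ (0.155, -0.395, 0.905); φ = arcsin(p_z) ≈ 64.87°, λ = atan2(p_y, p_x) ≈ -68.58°.

≈ lat 65°N, lon 69°W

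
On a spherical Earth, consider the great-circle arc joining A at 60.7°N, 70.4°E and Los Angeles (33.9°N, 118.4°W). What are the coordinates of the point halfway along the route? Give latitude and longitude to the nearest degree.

≈ 76°N, 131°W

Write both endpoints as unit vectors p₁, p₂ with components (cos φ cos λ, cos φ sin λ, sin φ).
The central angle between the endpoints is δ = arccos(p₁·p₂) ≈ 1.486 rad (85.1°).
Interpolate at f = 1/2 with slerp weights a = sin((1−f)δ)/sin δ ≈ 0.679, b = sin(fδ)/sin δ ≈ 0.679.
p = a·p₁ + b·p₂ ≈ (-0.157, -0.183, 0.971); φ = arcsin(p_z) ≈ 76.08°, λ = atan2(p_y, p_x) ≈ -130.60°.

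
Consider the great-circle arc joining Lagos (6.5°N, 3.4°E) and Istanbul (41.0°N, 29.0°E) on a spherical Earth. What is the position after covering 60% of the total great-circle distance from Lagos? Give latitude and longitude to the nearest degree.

The haversine formula gives a central angle δ ≈ 0.722 rad (41.4°) between the endpoints.
Interpolate at f = 0.60 with slerp weights a = sin((1−f)δ)/sin δ ≈ 0.431, b = sin(fδ)/sin δ ≈ 0.635.
p = a·p₁ + b·p₂ ≈ (0.847, 0.258, 0.465); φ = arcsin(p_z) ≈ 27.74°, λ = atan2(p_y, p_x) ≈ 16.93°.

≈ 28°N, 17°E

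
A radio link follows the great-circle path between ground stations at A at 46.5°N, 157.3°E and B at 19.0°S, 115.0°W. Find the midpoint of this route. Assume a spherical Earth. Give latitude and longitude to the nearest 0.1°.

≈ 18.5°N, 150.3°W

From cos δ = sin φ₁ sin φ₂ + cos φ₁ cos φ₂ cos Δλ, the central angle is δ ≈ 1.782 rad (102.1°).
Interpolate at f = 1/2 with slerp weights a = sin((1−f)δ)/sin δ ≈ 0.796, b = sin(fδ)/sin δ ≈ 0.796.
p = a·p₁ + b·p₂ ≈ (-0.823, -0.470, 0.318); φ = arcsin(p_z) ≈ 18.55°, λ = atan2(p_y, p_x) ≈ -150.25°.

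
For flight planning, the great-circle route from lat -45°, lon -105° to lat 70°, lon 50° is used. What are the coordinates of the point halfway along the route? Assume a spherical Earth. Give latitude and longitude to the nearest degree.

The haversine formula gives a central angle δ ≈ 2.654 rad (152.1°) between the endpoints.
Interpolate at f = 1/2 with slerp weights a = sin((1−f)δ)/sin δ ≈ 2.073, b = sin(fδ)/sin δ ≈ 2.073.
p = a·p₁ + b·p₂ ≈ (0.076, -0.873, 0.482); φ = arcsin(p_z) ≈ 28.83°, λ = atan2(p_y, p_x) ≈ -85.00°.

≈ lat 29°, lon -85°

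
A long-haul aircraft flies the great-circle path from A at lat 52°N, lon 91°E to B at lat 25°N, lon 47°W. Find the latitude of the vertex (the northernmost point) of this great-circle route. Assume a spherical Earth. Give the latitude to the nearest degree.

≈ 68°N

The great circle lies in the plane with unit normal n̂ = (p₁ × p₂)/|p₁ × p₂|.
Here n̂_z ≈ -0.375; the vertex latitude is φ_max = arccos|n̂_z| ≈ 68.0°.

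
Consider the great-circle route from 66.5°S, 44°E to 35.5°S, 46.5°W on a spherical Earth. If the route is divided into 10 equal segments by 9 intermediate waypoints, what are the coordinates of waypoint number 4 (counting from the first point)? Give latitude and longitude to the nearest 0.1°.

≈ 62.5°S, 11.0°W

Write both endpoints as unit vectors p₁, p₂ with components (cos φ cos λ, cos φ sin λ, sin φ).
The central angle between the endpoints is δ = arccos(p₁·p₂) ≈ 1.013 rad (58.0°).
Interpolate at f = 4/10 with slerp weights a = sin((1−f)δ)/sin δ ≈ 0.673, b = sin(fδ)/sin δ ≈ 0.465.
p = a·p₁ + b·p₂ ≈ (0.453, -0.088, -0.887); φ = arcsin(p_z) ≈ -62.49°, λ = atan2(p_y, p_x) ≈ -10.97°.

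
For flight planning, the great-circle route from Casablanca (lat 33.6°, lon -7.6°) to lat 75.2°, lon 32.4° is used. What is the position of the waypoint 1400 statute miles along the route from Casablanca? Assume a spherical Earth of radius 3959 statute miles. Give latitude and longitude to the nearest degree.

Convert each endpoint to a unit vector on the sphere (x = cos φ cos λ, y = cos φ sin λ, z = sin φ).
The central angle between the endpoints is δ = arccos(p₁·p₂) ≈ 0.798 rad (45.7°). The total great-circle distance is δ·R ≈ 0.798 × 3959 ≈ 3160 mi, so the target fraction is f = 1400/3160 ≈ 0.443.
Interpolate at f ≈ 0.443 with slerp weights a = sin((1−f)δ)/sin δ ≈ 0.601, b = sin(fδ)/sin δ ≈ 0.484.
p = a·p₁ + b·p₂ ≈ (0.600, 0.000, 0.800); φ = arcsin(p_z) ≈ 53.12°, λ = atan2(p_y, p_x) ≈ 0.00°.

≈ lat 53°, lon 0°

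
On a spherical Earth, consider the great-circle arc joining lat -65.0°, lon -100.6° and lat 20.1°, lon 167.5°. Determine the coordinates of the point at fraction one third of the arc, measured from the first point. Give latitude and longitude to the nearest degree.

≈ lat -44°, lon -156°

Convert each endpoint to a unit vector on the sphere (x = cos φ cos λ, y = cos φ sin λ, z = sin φ).
The central angle between the endpoints is δ = arccos(p₁·p₂) ≈ 1.901 rad (108.9°).
Interpolate at f = 1/3 with slerp weights a = sin((1−f)δ)/sin δ ≈ 1.009, b = sin(fδ)/sin δ ≈ 0.626.
p = a·p₁ + b·p₂ ≈ (-0.652, -0.292, -0.699); φ = arcsin(p_z) ≈ -44.37°, λ = atan2(p_y, p_x) ≈ -155.90°.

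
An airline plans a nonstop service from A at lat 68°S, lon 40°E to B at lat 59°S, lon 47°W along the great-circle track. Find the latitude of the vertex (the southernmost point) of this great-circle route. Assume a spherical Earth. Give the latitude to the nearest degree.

≈ 71°S

The great circle lies in the plane with unit normal n̂ = (p₁ × p₂)/|p₁ × p₂|.
Here n̂_z ≈ -0.325; the vertex latitude is φ_max = arccos|n̂_z| ≈ 71.1°.
Check via Clairaut: cos φ_max = |cos φ₁| · sin C = cos(68.0°)·sin(119.9°) ≈ 0.325, again giving ≈ 71.1°.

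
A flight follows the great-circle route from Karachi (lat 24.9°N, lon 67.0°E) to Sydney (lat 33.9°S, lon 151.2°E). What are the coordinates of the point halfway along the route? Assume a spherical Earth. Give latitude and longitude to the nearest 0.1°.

≈ lat 6.0°S, lon 106.8°E

Write both endpoints as unit vectors p₁, p₂ with components (cos φ cos λ, cos φ sin λ, sin φ).
The central angle between the endpoints is δ = arccos(p₁·p₂) ≈ 1.730 rad (99.1°).
Interpolate at f = 1/2 with slerp weights a = sin((1−f)δ)/sin δ ≈ 0.771, b = sin(fδ)/sin δ ≈ 0.771.
p = a·p₁ + b·p₂ ≈ (-0.288, 0.952, -0.105); φ = arcsin(p_z) ≈ -6.05°, λ = atan2(p_y, p_x) ≈ 106.81°.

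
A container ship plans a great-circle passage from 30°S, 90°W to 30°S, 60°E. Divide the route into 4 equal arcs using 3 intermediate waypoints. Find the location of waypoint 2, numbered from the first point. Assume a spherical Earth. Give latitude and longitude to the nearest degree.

Write both endpoints as unit vectors p₁, p₂ with components (cos φ cos λ, cos φ sin λ, sin φ).
The central angle between the endpoints is δ = arccos(p₁·p₂) ≈ 1.982 rad (113.5°).
Interpolate at f = 2/4 with slerp weights a = sin((1−f)δ)/sin δ ≈ 0.913, b = sin(fδ)/sin δ ≈ 0.913.
p = a·p₁ + b·p₂ ≈ (0.395, -0.106, -0.913); φ = arcsin(p_z) ≈ -65.85°, λ = atan2(p_y, p_x) ≈ -15.00°.

≈ 66°S, 15°W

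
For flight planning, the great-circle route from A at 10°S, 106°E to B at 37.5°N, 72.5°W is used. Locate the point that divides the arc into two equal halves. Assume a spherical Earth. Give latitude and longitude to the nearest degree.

≈ 66°N, 100°E

The haversine formula gives a central angle δ ≈ 2.661 rad (152.5°) between the endpoints.
Interpolate at f = 1/2 with slerp weights a = sin((1−f)δ)/sin δ ≈ 2.101, b = sin(fδ)/sin δ ≈ 2.101.
p = a·p₁ + b·p₂ ≈ (-0.069, 0.399, 0.914); φ = arcsin(p_z) ≈ 66.10°, λ = atan2(p_y, p_x) ≈ 99.82°.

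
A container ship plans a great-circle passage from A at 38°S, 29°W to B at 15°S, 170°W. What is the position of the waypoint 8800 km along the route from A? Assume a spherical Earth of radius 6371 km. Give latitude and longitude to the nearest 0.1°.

The haversine formula gives a central angle δ ≈ 2.018 rad (115.6°) between the endpoints. The total great-circle distance is δ·R ≈ 2.018 × 6371 ≈ 12855 km, so the target fraction is f = 8800/12855 ≈ 0.685.
Interpolate at f ≈ 0.685 with slerp weights a = sin((1−f)δ)/sin δ ≈ 0.659, b = sin(fδ)/sin δ ≈ 1.089.
p = a·p₁ + b·p₂ ≈ (-0.582, -0.434, -0.688); φ = arcsin(p_z) ≈ -43.44°, λ = atan2(p_y, p_x) ≈ -143.25°.

≈ 43.4°S, 143.2°W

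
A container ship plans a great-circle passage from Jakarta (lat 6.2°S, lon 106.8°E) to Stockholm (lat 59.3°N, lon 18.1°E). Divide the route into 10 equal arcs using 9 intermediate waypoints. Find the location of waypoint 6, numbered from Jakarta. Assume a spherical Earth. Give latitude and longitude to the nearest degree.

≈ lat 41°N, lon 72°E

The haversine formula gives a central angle δ ≈ 1.652 rad (94.7°) between the endpoints.
Interpolate at f = 6/10 with slerp weights a = sin((1−f)δ)/sin δ ≈ 0.616, b = sin(fδ)/sin δ ≈ 0.840.
p = a·p₁ + b·p₂ ≈ (0.230, 0.719, 0.655); φ = arcsin(p_z) ≈ 40.95°, λ = atan2(p_y, p_x) ≈ 72.24°.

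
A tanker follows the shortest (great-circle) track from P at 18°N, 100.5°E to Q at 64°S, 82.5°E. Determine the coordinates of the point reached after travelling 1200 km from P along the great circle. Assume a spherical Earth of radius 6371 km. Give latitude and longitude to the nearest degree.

Write both endpoints as unit vectors p₁, p₂ with components (cos φ cos λ, cos φ sin λ, sin φ).
The central angle between the endpoints is δ = arccos(p₁·p₂) ≈ 1.452 rad (83.2°). The total great-circle distance is δ·R ≈ 1.452 × 6371 ≈ 9249 km, so the target fraction is f = 1200/9249 ≈ 0.130.
Interpolate at f ≈ 0.130 with slerp weights a = sin((1−f)δ)/sin δ ≈ 0.960, b = sin(fδ)/sin δ ≈ 0.189.
p = a·p₁ + b·p₂ ≈ (-0.156, 0.980, 0.127); φ = arcsin(p_z) ≈ 7.30°, λ = atan2(p_y, p_x) ≈ 99.02°.

≈ 7°N, 99°E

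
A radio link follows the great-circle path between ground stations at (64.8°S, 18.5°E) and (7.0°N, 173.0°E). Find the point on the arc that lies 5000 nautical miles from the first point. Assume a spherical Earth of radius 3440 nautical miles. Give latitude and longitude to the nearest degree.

Write both endpoints as unit vectors p₁, p₂ with components (cos φ cos λ, cos φ sin λ, sin φ).
The central angle between the endpoints is δ = arccos(p₁·p₂) ≈ 2.085 rad (119.5°). The total great-circle distance is δ·R ≈ 2.085 × 3440 ≈ 7172 nmi, so the target fraction is f = 5000/7172 ≈ 0.697.
Interpolate at f ≈ 0.697 with slerp weights a = sin((1−f)δ)/sin δ ≈ 0.678, b = sin(fδ)/sin δ ≈ 1.141.
p = a·p₁ + b·p₂ ≈ (-0.850, 0.230, -0.474); φ = arcsin(p_z) ≈ -28.32°, λ = atan2(p_y, p_x) ≈ 164.89°.

≈ (28°S, 165°E)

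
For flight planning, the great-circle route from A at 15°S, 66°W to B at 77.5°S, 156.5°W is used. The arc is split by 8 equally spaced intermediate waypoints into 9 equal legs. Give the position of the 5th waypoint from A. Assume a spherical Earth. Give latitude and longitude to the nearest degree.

The haversine formula gives a central angle δ ≈ 1.317 rad (75.5°) between the endpoints.
Interpolate at f = 5/9 with slerp weights a = sin((1−f)δ)/sin δ ≈ 0.571, b = sin(fδ)/sin δ ≈ 0.690.
p = a·p₁ + b·p₂ ≈ (0.087, -0.563, -0.822); φ = arcsin(p_z) ≈ -55.25°, λ = atan2(p_y, p_x) ≈ -81.20°.

≈ 55°S, 81°W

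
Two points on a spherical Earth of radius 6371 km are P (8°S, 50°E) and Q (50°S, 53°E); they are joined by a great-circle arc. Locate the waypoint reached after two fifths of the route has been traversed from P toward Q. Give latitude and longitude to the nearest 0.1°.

Write both endpoints as unit vectors p₁, p₂ with components (cos φ cos λ, cos φ sin λ, sin φ).
The central angle between the endpoints is δ = arccos(p₁·p₂) ≈ 0.734 rad (42.1°).
Interpolate at f = 2/5 with slerp weights a = sin((1−f)δ)/sin δ ≈ 0.636, b = sin(fδ)/sin δ ≈ 0.432.
p = a·p₁ + b·p₂ ≈ (0.572, 0.705, -0.420); φ = arcsin(p_z) ≈ -24.81°, λ = atan2(p_y, p_x) ≈ 50.92°.

≈ (24.8°S, 50.9°E)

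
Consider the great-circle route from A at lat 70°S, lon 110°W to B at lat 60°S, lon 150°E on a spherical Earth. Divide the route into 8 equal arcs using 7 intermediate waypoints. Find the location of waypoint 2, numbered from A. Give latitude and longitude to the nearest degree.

≈ lat 74°S, lon 139°W

Write both endpoints as unit vectors p₁, p₂ with components (cos φ cos λ, cos φ sin λ, sin φ).
The central angle between the endpoints is δ = arccos(p₁·p₂) ≈ 0.670 rad (38.4°).
Interpolate at f = 2/8 with slerp weights a = sin((1−f)δ)/sin δ ≈ 0.776, b = sin(fδ)/sin δ ≈ 0.268.
p = a·p₁ + b·p₂ ≈ (-0.207, -0.182, -0.961); φ = arcsin(p_z) ≈ -74.00°, λ = atan2(p_y, p_x) ≈ -138.65°.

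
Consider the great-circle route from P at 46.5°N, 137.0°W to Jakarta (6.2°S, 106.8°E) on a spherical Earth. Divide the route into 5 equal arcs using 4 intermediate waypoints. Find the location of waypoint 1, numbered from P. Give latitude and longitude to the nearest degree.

The haversine formula gives a central angle δ ≈ 1.961 rad (112.4°) between the endpoints.
Interpolate at f = 1/5 with slerp weights a = sin((1−f)δ)/sin δ ≈ 1.081, b = sin(fδ)/sin δ ≈ 0.413.
p = a·p₁ + b·p₂ ≈ (-0.663, -0.114, 0.740); φ = arcsin(p_z) ≈ 47.71°, λ = atan2(p_y, p_x) ≈ -170.22°.

≈ 48°N, 170°W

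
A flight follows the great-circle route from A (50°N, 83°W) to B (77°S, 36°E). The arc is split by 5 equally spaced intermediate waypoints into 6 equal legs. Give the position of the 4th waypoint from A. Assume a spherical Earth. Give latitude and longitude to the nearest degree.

≈ (43°S, 55°W)

Write both endpoints as unit vectors p₁, p₂ with components (cos φ cos λ, cos φ sin λ, sin φ).
The central angle between the endpoints is δ = arccos(p₁·p₂) ≈ 2.526 rad (144.7°).
Interpolate at f = 4/6 with slerp weights a = sin((1−f)δ)/sin δ ≈ 1.292, b = sin(fδ)/sin δ ≈ 1.721.
p = a·p₁ + b·p₂ ≈ (0.414, -0.597, -0.687); φ = arcsin(p_z) ≈ -43.40°, λ = atan2(p_y, p_x) ≈ -55.23°.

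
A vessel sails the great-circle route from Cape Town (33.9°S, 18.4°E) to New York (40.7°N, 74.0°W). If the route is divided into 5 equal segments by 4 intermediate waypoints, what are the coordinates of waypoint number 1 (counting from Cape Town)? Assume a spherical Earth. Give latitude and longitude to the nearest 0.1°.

From cos δ = sin φ₁ sin φ₂ + cos φ₁ cos φ₂ cos Δλ, the central angle is δ ≈ 1.971 rad (113.0°).
Interpolate at f = 1/5 with slerp weights a = sin((1−f)δ)/sin δ ≈ 1.086, b = sin(fδ)/sin δ ≈ 0.417.
p = a·p₁ + b·p₂ ≈ (0.942, -0.020, -0.334); φ = arcsin(p_z) ≈ -19.49°, λ = atan2(p_y, p_x) ≈ -1.19°.

≈ 19.5°S, 1.2°W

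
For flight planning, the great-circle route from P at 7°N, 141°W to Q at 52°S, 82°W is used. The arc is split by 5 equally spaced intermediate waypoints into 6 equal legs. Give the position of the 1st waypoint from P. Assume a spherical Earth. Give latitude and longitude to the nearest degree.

≈ 4°S, 134°W

From cos δ = sin φ₁ sin φ₂ + cos φ₁ cos φ₂ cos Δλ, the central angle is δ ≈ 1.350 rad (77.4°).
Interpolate at f = 1/6 with slerp weights a = sin((1−f)δ)/sin δ ≈ 0.925, b = sin(fδ)/sin δ ≈ 0.229.
p = a·p₁ + b·p₂ ≈ (-0.694, -0.717, -0.068); φ = arcsin(p_z) ≈ -3.87°, λ = atan2(p_y, p_x) ≈ -134.05°.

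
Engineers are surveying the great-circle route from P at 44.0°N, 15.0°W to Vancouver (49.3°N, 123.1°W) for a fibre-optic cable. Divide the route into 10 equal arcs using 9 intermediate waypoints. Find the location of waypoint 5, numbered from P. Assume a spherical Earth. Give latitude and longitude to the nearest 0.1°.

≈ 60.9°N, 65.2°W

Convert each endpoint to a unit vector on the sphere (x = cos φ cos λ, y = cos φ sin λ, z = sin φ).
The central angle between the endpoints is δ = arccos(p₁·p₂) ≈ 1.180 rad (67.6°).
Interpolate at f = 5/10 with slerp weights a = sin((1−f)δ)/sin δ ≈ 0.602, b = sin(fδ)/sin δ ≈ 0.602.
p = a·p₁ + b·p₂ ≈ (0.204, -0.441, 0.874); φ = arcsin(p_z) ≈ 60.95°, λ = atan2(p_y, p_x) ≈ -65.18°.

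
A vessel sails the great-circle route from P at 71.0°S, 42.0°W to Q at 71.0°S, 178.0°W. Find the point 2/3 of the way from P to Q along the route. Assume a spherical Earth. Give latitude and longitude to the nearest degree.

From cos δ = sin φ₁ sin φ₂ + cos φ₁ cos φ₂ cos Δλ, the central angle is δ ≈ 0.613 rad (35.1°).
Interpolate at f = 2/3 with slerp weights a = sin((1−f)δ)/sin δ ≈ 0.353, b = sin(fδ)/sin δ ≈ 0.691.
p = a·p₁ + b·p₂ ≈ (-0.139, -0.085, -0.987); φ = arcsin(p_z) ≈ -80.61°, λ = atan2(p_y, p_x) ≈ -148.72°.

≈ 81°S, 149°W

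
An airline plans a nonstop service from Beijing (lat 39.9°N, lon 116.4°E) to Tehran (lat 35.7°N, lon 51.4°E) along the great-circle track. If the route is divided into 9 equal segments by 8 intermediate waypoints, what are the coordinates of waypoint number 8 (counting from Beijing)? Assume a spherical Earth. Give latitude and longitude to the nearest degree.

≈ lat 38°N, lon 58°E

Convert each endpoint to a unit vector on the sphere (x = cos φ cos λ, y = cos φ sin λ, z = sin φ).
The central angle between the endpoints is δ = arccos(p₁·p₂) ≈ 0.879 rad (50.4°).
Interpolate at f = 8/9 with slerp weights a = sin((1−f)δ)/sin δ ≈ 0.127, b = sin(fδ)/sin δ ≈ 0.914.
p = a·p₁ + b·p₂ ≈ (0.420, 0.667, 0.615); φ = arcsin(p_z) ≈ 37.94°, λ = atan2(p_y, p_x) ≈ 57.81°.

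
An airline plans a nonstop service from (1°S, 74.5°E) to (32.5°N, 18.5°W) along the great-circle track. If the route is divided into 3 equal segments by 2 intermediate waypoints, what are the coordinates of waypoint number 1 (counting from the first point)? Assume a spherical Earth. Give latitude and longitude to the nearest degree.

≈ (15°N, 48°E)

The haversine formula gives a central angle δ ≈ 1.624 rad (93.1°) between the endpoints.
Interpolate at f = 1/3 with slerp weights a = sin((1−f)δ)/sin δ ≈ 0.885, b = sin(fδ)/sin δ ≈ 0.516.
p = a·p₁ + b·p₂ ≈ (0.649, 0.714, 0.262); φ = arcsin(p_z) ≈ 15.18°, λ = atan2(p_y, p_x) ≈ 47.73°.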